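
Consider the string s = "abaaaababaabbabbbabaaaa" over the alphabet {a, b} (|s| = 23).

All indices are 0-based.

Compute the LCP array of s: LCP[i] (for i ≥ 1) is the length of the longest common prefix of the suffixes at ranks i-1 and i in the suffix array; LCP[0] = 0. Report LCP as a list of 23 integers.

[0, 1, 2, 3, 4, 3, 2, 3, 1, 6, 4, 3, 2, 3, 0, 5, 3, 2, 5, 3, 1, 4, 2]

rank→(start, suffix):
  0 → (22, 'a')
  1 → (21, 'aa')
  2 → (20, 'aaa')
  3 → (19, 'aaaa')
  4 → (2, 'aaaababaabbabbbabaaaa')
  5 → (3, 'aaababaabbabbbabaaaa')
  6 → (4, 'aababaabbabbbabaaaa')
  7 → (9, 'aabbabbbabaaaa')
  8 → (17, 'abaaaa')
  9 → (0, 'abaaaababaabbabbbabaaaa')
  10 → (7, 'abaabbabbbabaaaa')
  11 → (5, 'ababaabbabbbabaaaa')
  12 → (10, 'abbabbbabaaaa')
  13 → (13, 'abbbabaaaa')
  14 → (18, 'baaaa')
  15 → (1, 'baaaababaabbabbbabaaaa')
  16 → (8, 'baabbabbbabaaaa')
  17 → (16, 'babaaaa')
  18 → (6, 'babaabbabbbabaaaa')
  19 → (12, 'babbbabaaaa')
  20 → (15, 'bbabaaaa')
  21 → (11, 'bbabbbabaaaa')
  22 → (14, 'bbbabaaaa')

SA = [22, 21, 20, 19, 2, 3, 4, 9, 17, 0, 7, 5, 10, 13, 18, 1, 8, 16, 6, 12, 15, 11, 14]
rank  pair      lcp
   1  s[22:],s[21:]  1  'a'
   2  s[21:],s[20:]  2  'aa'
   3  s[20:],s[19:]  3  'aaa'
   4  s[19:],s[2:]  4  'aaaa'
   5  s[2:],s[3:]  3  'aaa'
   6  s[3:],s[4:]  2  'aa'
   7  s[4:],s[9:]  3  'aab'
   8  s[9:],s[17:]  1  'a'
   9  s[17:],s[0:]  6  'abaaaa'
  10  s[0:],s[7:]  4  'abaa'
  11  s[7:],s[5:]  3  'aba'
  12  s[5:],s[10:]  2  'ab'
  13  s[10:],s[13:]  3  'abb'
  14  s[13:],s[18:]  0  ''
  15  s[18:],s[1:]  5  'baaaa'
  16  s[1:],s[8:]  3  'baa'
  17  s[8:],s[16:]  2  'ba'
  18  s[16:],s[6:]  5  'babaa'
  19  s[6:],s[12:]  3  'bab'
  20  s[12:],s[15:]  1  'b'
  21  s[15:],s[11:]  4  'bbab'
  22  s[11:],s[14:]  2  'bb'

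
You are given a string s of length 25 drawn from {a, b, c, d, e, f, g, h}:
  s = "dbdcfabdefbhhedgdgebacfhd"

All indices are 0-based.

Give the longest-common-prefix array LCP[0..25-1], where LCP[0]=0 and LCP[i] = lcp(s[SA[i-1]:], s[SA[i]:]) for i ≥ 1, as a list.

rank | idx | suffix
   0 |   5 | abdefbhhedgdgebacfhd
   1 |  20 | acfhd
   2 |  19 | bacfhd
   3 |   1 | bdcfabdefbhhedgdgebacfhd
   4 |   6 | bdefbhhedgdgebacfhd
   5 |  10 | bhhedgdgebacfhd
   6 |   3 | cfabdefbhhedgdgebacfhd
   7 |  21 | cfhd
   8 |  24 | d
   9 |   0 | dbdcfabdefbhhedgdgebacfhd
  10 |   2 | dcfabdefbhhedgdgebacfhd
  11 |   7 | defbhhedgdgebacfhd
  12 |  14 | dgdgebacfhd
  13 |  16 | dgebacfhd
  14 |  18 | ebacfhd
  15 |  13 | edgdgebacfhd
  16 |   8 | efbhhedgdgebacfhd
  17 |   4 | fabdefbhhedgdgebacfhd
  18 |   9 | fbhhedgdgebacfhd
  19 |  22 | fhd
  20 |  15 | gdgebacfhd
  21 |  17 | gebacfhd
  22 |  23 | hd
  23 |  12 | hedgdgebacfhd
  24 |  11 | hhedgdgebacfhd

SA = [5, 20, 19, 1, 6, 10, 3, 21, 24, 0, 2, 7, 14, 16, 18, 13, 8, 4, 9, 22, 15, 17, 23, 12, 11]
[i] adj suffixes → lcp
  [1] 5/20 → 1 ('a')
  [2] 20/19 → 0 ('')
  [3] 19/1 → 1 ('b')
  [4] 1/6 → 2 ('bd')
  [5] 6/10 → 1 ('b')
  [6] 10/3 → 0 ('')
  [7] 3/21 → 2 ('cf')
  [8] 21/24 → 0 ('')
  [9] 24/0 → 1 ('d')
  [10] 0/2 → 1 ('d')
  [11] 2/7 → 1 ('d')
  [12] 7/14 → 1 ('d')
  [13] 14/16 → 2 ('dg')
  [14] 16/18 → 0 ('')
  [15] 18/13 → 1 ('e')
  [16] 13/8 → 1 ('e')
  [17] 8/4 → 0 ('')
  [18] 4/9 → 1 ('f')
  [19] 9/22 → 1 ('f')
  [20] 22/15 → 0 ('')
  [21] 15/17 → 1 ('g')
  [22] 17/23 → 0 ('')
  [23] 23/12 → 1 ('h')
  [24] 12/11 → 1 ('h')

[0, 1, 0, 1, 2, 1, 0, 2, 0, 1, 1, 1, 1, 2, 0, 1, 1, 0, 1, 1, 0, 1, 0, 1, 1]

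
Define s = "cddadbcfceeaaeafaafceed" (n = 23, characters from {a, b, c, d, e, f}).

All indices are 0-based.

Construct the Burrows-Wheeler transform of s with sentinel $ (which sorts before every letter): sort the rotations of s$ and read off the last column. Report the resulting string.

rank  rotation                  last
    0  $cddadbcfceeaaeafaafceed  d
    1  aaeafaafceed$cddadbcfcee  e
    2  aafceed$cddadbcfceeaaeaf  f
    3  adbcfceeaaeafaafceed$cdd  d
    4  aeafaafceed$cddadbcfceea  a
    5  afaafceed$cddadbcfceeaae  e
    6  afceed$cddadbcfceeaaeafa  a
    7  bcfceeaaeafaafceed$cddad  d
    8  cddadbcfceeaaeafaafceed$  $
    9  ceeaaeafaafceed$cddadbcf  f
   10  ceed$cddadbcfceeaaeafaaf  f
   11  cfceeaaeafaafceed$cddadb  b
   12  d$cddadbcfceeaaeafaafcee  e
   13  dadbcfceeaaeafaafceed$cd  d
   14  dbcfceeaaeafaafceed$cdda  a
   15  ddadbcfceeaaeafaafceed$c  c
   16  eaaeafaafceed$cddadbcfce  e
   17  eafaafceed$cddadbcfceeaa  a
   18  ed$cddadbcfceeaaeafaafce  e
   19  eeaaeafaafceed$cddadbcfc  c
   20  eed$cddadbcfceeaaeafaafc  c
   21  faafceed$cddadbcfceeaaea  a
   22  fceeaaeafaafceed$cddadbc  c
   23  fceed$cddadbcfceeaaeafaa  a

defdaead$ffbedaceaeccaca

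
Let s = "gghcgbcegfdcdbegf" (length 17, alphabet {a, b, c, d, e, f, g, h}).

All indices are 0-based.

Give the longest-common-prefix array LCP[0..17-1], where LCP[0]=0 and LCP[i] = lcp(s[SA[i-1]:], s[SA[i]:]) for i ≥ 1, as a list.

[0, 1, 0, 1, 1, 0, 1, 0, 3, 0, 1, 0, 1, 2, 1, 1, 0]

sorted suffixes:
  #0 SA[0]=5  'bcegfdcdbegf'
  #1 SA[1]=13  'begf'
  #2 SA[2]=11  'cdbegf'
  #3 SA[3]=6  'cegfdcdbegf'
  #4 SA[4]=3  'cgbcegfdcdbegf'
  #5 SA[5]=12  'dbegf'
  #6 SA[6]=10  'dcdbegf'
  #7 SA[7]=14  'egf'
  #8 SA[8]=7  'egfdcdbegf'
  #9 SA[9]=16  'f'
  #10 SA[10]=9  'fdcdbegf'
  #11 SA[11]=4  'gbcegfdcdbegf'
  #12 SA[12]=15  'gf'
  #13 SA[13]=8  'gfdcdbegf'
  #14 SA[14]=0  'gghcgbcegfdcdbegf'
  #15 SA[15]=1  'ghcgbcegfdcdbegf'
  #16 SA[16]=2  'hcgbcegfdcdbegf'

SA = [5, 13, 11, 6, 3, 12, 10, 14, 7, 16, 9, 4, 15, 8, 0, 1, 2]
rank  pair      lcp
   1  s[5:],s[13:]  1  'b'
   2  s[13:],s[11:]  0  ''
   3  s[11:],s[6:]  1  'c'
   4  s[6:],s[3:]  1  'c'
   5  s[3:],s[12:]  0  ''
   6  s[12:],s[10:]  1  'd'
   7  s[10:],s[14:]  0  ''
   8  s[14:],s[7:]  3  'egf'
   9  s[7:],s[16:]  0  ''
  10  s[16:],s[9:]  1  'f'
  11  s[9:],s[4:]  0  ''
  12  s[4:],s[15:]  1  'g'
  13  s[15:],s[8:]  2  'gf'
  14  s[8:],s[0:]  1  'g'
  15  s[0:],s[1:]  1  'g'
  16  s[1:],s[2:]  0  ''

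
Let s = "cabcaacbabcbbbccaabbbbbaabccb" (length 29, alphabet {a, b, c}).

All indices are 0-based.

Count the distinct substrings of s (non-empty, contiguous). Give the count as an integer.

rank | idx | suffix
   0 |  16 | aabbbbbaabccb
   1 |  23 | aabccb
   2 |   4 | aacbabcbbbccaabbbbbaabccb
   3 |  17 | abbbbbaabccb
   4 |   1 | abcaacbabcbbbccaabbbbbaabccb
   5 |   8 | abcbbbccaabbbbbaabccb
   6 |  24 | abccb
   7 |   5 | acbabcbbbccaabbbbbaabccb
   8 |  28 | b
   9 |  22 | baabccb
  10 |   7 | babcbbbccaabbbbbaabccb
  11 |  21 | bbaabccb
  12 |  20 | bbbaabccb
  13 |  19 | bbbbaabccb
  14 |  18 | bbbbbaabccb
  15 |  11 | bbbccaabbbbbaabccb
  16 |  12 | bbccaabbbbbaabccb
  17 |   2 | bcaacbabcbbbccaabbbbbaabccb
  18 |   9 | bcbbbccaabbbbbaabccb
  19 |  13 | bccaabbbbbaabccb
  20 |  25 | bccb
  21 |  15 | caabbbbbaabccb
  22 |   3 | caacbabcbbbccaabbbbbaabccb
  23 |   0 | cabcaacbabcbbbccaabbbbbaabccb
  24 |  27 | cb
  25 |   6 | cbabcbbbccaabbbbbaabccb
  26 |  10 | cbbbccaabbbbbaabccb
  27 |  14 | ccaabbbbbaabccb
  28 |  26 | ccb

SA = [16, 23, 4, 17, 1, 8, 24, 5, 28, 22, 7, 21, 20, 19, 18, 11, 12, 2, 9, 13, 25, 15, 3, 0, 27, 6, 10, 14, 26]
i: (SA[i-1],SA[i]) lcp shared
  1: (16,23) 3 'aab'
  2: (23,4) 2 'aa'
  3: (4,17) 1 'a'
  4: (17,1) 2 'ab'
  5: (1,8) 3 'abc'
  6: (8,24) 3 'abc'
  7: (24,5) 1 'a'
  8: (5,28) 0 ''
  9: (28,22) 1 'b'
  10: (22,7) 2 'ba'
  11: (7,21) 1 'b'
  12: (21,20) 2 'bb'
  13: (20,19) 3 'bbb'
  14: (19,18) 4 'bbbb'
  15: (18,11) 3 'bbb'
  16: (11,12) 2 'bb'
  17: (12,2) 1 'b'
  18: (2,9) 2 'bc'
  19: (9,13) 2 'bc'
  20: (13,25) 3 'bcc'
  21: (25,15) 0 ''
  22: (15,3) 3 'caa'
  23: (3,0) 2 'ca'
  24: (0,27) 1 'c'
  25: (27,6) 2 'cb'
  26: (6,10) 2 'cb'
  27: (10,14) 1 'c'
  28: (14,26) 2 'cc'

n(n+1)/2 = 29·30/2 = 435
Σ LCP = 0 + 3 + 2 + 1 + 2 + 3 + 3 + 1 + 0 + 1 + 2 + 1 + 2 + 3 + 4 + 3 + 2 + 1 + 2 + 2 + 3 + 0 + 3 + 2 + 1 + 2 + 2 + 1 + 2 = 54
distinct = 435 − 54 = 381

381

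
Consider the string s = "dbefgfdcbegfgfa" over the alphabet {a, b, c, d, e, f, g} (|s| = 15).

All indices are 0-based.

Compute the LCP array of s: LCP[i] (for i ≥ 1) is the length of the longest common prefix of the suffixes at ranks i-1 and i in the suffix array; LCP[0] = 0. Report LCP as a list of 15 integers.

[0, 0, 2, 0, 0, 1, 0, 1, 0, 1, 1, 3, 0, 2, 2]

sorted suffixes:
  #0 SA[0]=14  'a'
  #1 SA[1]=1  'befgfdcbegfgfa'
  #2 SA[2]=8  'begfgfa'
  #3 SA[3]=7  'cbegfgfa'
  #4 SA[4]=0  'dbefgfdcbegfgfa'
  #5 SA[5]=6  'dcbegfgfa'
  #6 SA[6]=2  'efgfdcbegfgfa'
  #7 SA[7]=9  'egfgfa'
  #8 SA[8]=13  'fa'
  #9 SA[9]=5  'fdcbegfgfa'
  #10 SA[10]=11  'fgfa'
  #11 SA[11]=3  'fgfdcbegfgfa'
  #12 SA[12]=12  'gfa'
  #13 SA[13]=4  'gfdcbegfgfa'
  #14 SA[14]=10  'gfgfa'

SA = [14, 1, 8, 7, 0, 6, 2, 9, 13, 5, 11, 3, 12, 4, 10]
[i] adj suffixes → lcp
  [1] 14/1 → 0 ('')
  [2] 1/8 → 2 ('be')
  [3] 8/7 → 0 ('')
  [4] 7/0 → 0 ('')
  [5] 0/6 → 1 ('d')
  [6] 6/2 → 0 ('')
  [7] 2/9 → 1 ('e')
  [8] 9/13 → 0 ('')
  [9] 13/5 → 1 ('f')
  [10] 5/11 → 1 ('f')
  [11] 11/3 → 3 ('fgf')
  [12] 3/12 → 0 ('')
  [13] 12/4 → 2 ('gf')
  [14] 4/10 → 2 ('gf')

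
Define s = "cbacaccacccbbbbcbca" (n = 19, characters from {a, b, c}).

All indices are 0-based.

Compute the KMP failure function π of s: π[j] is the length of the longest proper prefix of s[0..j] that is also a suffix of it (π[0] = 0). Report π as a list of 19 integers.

π[0] = 0
j=1 s[j]='b': π[1]=0 (border '')
j=2 s[j]='a': π[2]=0 (border '')
j=3 s[j]='c': π[3]=1 (border 'c')
j=4 s[j]='a': k: 1→0; π[4]=0 (border '')
j=5 s[j]='c': π[5]=1 (border 'c')
j=6 s[j]='c': k: 1→0; π[6]=1 (border 'c')
j=7 s[j]='a': k: 1→0; π[7]=0 (border '')
j=8 s[j]='c': π[8]=1 (border 'c')
j=9 s[j]='c': k: 1→0; π[9]=1 (border 'c')
j=10 s[j]='c': k: 1→0; π[10]=1 (border 'c')
j=11 s[j]='b': π[11]=2 (border 'cb')
j=12 s[j]='b': k: 2→0; π[12]=0 (border '')
j=13 s[j]='b': π[13]=0 (border '')
j=14 s[j]='b': π[14]=0 (border '')
j=15 s[j]='c': π[15]=1 (border 'c')
j=16 s[j]='b': π[16]=2 (border 'cb')
j=17 s[j]='c': k: 2→0; π[17]=1 (border 'c')
j=18 s[j]='a': k: 1→0; π[18]=0 (border '')

[0, 0, 0, 1, 0, 1, 1, 0, 1, 1, 1, 2, 0, 0, 0, 1, 2, 1, 0]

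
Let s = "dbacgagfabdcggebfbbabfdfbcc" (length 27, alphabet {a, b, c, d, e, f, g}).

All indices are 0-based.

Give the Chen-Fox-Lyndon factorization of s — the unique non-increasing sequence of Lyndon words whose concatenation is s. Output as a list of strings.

emit factor 1: 'd' (i=0, period=1)
emit factor 2: 'b' (i=1, period=1)
emit factor 3: 'acgagf' (i=2, period=6)
emit factor 4: 'abdcggebfbbabfdfbcc' (i=8, period=19)

["d", "b", "acgagf", "abdcggebfbbabfdfbcc"]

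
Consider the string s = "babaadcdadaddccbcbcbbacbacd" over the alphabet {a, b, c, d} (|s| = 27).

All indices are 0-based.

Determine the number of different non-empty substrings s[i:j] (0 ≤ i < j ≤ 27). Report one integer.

sorted suffixes:
  #0 SA[0]=3  'aadcdadaddccbcbcbbacbacd'
  #1 SA[1]=1  'abaadcdadaddccbcbcbbacbacd'
  #2 SA[2]=21  'acbacd'
  #3 SA[3]=24  'acd'
  #4 SA[4]=8  'adaddccbcbcbbacbacd'
  #5 SA[5]=4  'adcdadaddccbcbcbbacbacd'
  #6 SA[6]=10  'addccbcbcbbacbacd'
  #7 SA[7]=2  'baadcdadaddccbcbcbbacbacd'
  #8 SA[8]=0  'babaadcdadaddccbcbcbbacbacd'
  #9 SA[9]=20  'bacbacd'
  #10 SA[10]=23  'bacd'
  #11 SA[11]=19  'bbacbacd'
  #12 SA[12]=17  'bcbbacbacd'
  #13 SA[13]=15  'bcbcbbacbacd'
  #14 SA[14]=22  'cbacd'
  #15 SA[15]=18  'cbbacbacd'
  #16 SA[16]=16  'cbcbbacbacd'
  #17 SA[17]=14  'cbcbcbbacbacd'
  #18 SA[18]=13  'ccbcbcbbacbacd'
  #19 SA[19]=25  'cd'
  #20 SA[20]=6  'cdadaddccbcbcbbacbacd'
  #21 SA[21]=26  'd'
  #22 SA[22]=7  'dadaddccbcbcbbacbacd'
  #23 SA[23]=9  'daddccbcbcbbacbacd'
  #24 SA[24]=12  'dccbcbcbbacbacd'
  #25 SA[25]=5  'dcdadaddccbcbcbbacbacd'
  #26 SA[26]=11  'ddccbcbcbbacbacd'

SA = [3, 1, 21, 24, 8, 4, 10, 2, 0, 20, 23, 19, 17, 15, 22, 18, 16, 14, 13, 25, 6, 26, 7, 9, 12, 5, 11]
[i] adj suffixes → lcp
  [1] 3/1 → 1 ('a')
  [2] 1/21 → 1 ('a')
  [3] 21/24 → 2 ('ac')
  [4] 24/8 → 1 ('a')
  [5] 8/4 → 2 ('ad')
  [6] 4/10 → 2 ('ad')
  [7] 10/2 → 0 ('')
  [8] 2/0 → 2 ('ba')
  [9] 0/20 → 2 ('ba')
  [10] 20/23 → 3 ('bac')
  [11] 23/19 → 1 ('b')
  [12] 19/17 → 1 ('b')
  [13] 17/15 → 3 ('bcb')
  [14] 15/22 → 0 ('')
  [15] 22/18 → 2 ('cb')
  [16] 18/16 → 2 ('cb')
  [17] 16/14 → 4 ('cbcb')
  [18] 14/13 → 1 ('c')
  [19] 13/25 → 1 ('c')
  [20] 25/6 → 2 ('cd')
  [21] 6/26 → 0 ('')
  [22] 26/7 → 1 ('d')
  [23] 7/9 → 3 ('dad')
  [24] 9/12 → 1 ('d')
  [25] 12/5 → 2 ('dc')
  [26] 5/11 → 1 ('d')

n(n+1)/2 = 27·28/2 = 378
Σ LCP = 0 + 1 + 1 + 2 + 1 + 2 + 2 + 0 + 2 + 2 + 3 + 1 + 1 + 3 + 0 + 2 + 2 + 4 + 1 + 1 + 2 + 0 + 1 + 3 + 1 + 2 + 1 = 41
distinct = 378 − 41 = 337

337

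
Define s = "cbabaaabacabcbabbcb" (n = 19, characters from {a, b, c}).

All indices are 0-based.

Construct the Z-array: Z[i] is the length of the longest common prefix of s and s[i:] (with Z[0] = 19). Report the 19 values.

[19, 0, 0, 0, 0, 0, 0, 0, 0, 1, 0, 0, 4, 0, 0, 0, 0, 2, 0]

Z[0]=19
i=1: i≥r, start 0; Z[1]=0
i=2: i≥r, start 0; Z[2]=0
i=3: i≥r, start 0; Z[3]=0
i=4: i≥r, start 0; Z[4]=0
i=5: i≥r, start 0; Z[5]=0
i=6: i≥r, start 0; Z[6]=0
i=7: i≥r, start 0; Z[7]=0
i=8: i≥r, start 0; Z[8]=0
i=9: i≥r, start 0; Z[9]=1 extend→box=[9,10)
i=10: i≥r, start 0; Z[10]=0
i=11: i≥r, start 0; Z[11]=0
i=12: i≥r, start 0; Z[12]=4 extend→box=[12,16)
i=13: min(r-i=3, Z[1]=0)=0; Z[13]=0
i=14: min(r-i=2, Z[2]=0)=0; Z[14]=0
i=15: min(r-i=1, Z[3]=0)=0; Z[15]=0
i=16: i≥r, start 0; Z[16]=0
i=17: i≥r, start 0; Z[17]=2 extend→box=[17,19)
i=18: min(r-i=1, Z[1]=0)=0; Z[18]=0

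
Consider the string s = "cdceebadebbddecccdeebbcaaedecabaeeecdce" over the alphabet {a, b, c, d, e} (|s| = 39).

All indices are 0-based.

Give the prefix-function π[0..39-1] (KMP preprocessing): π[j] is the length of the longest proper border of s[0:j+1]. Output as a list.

[0, 0, 1, 0, 0, 0, 0, 0, 0, 0, 0, 0, 0, 0, 1, 1, 1, 2, 0, 0, 0, 0, 1, 0, 0, 0, 0, 0, 1, 0, 0, 0, 0, 0, 0, 1, 2, 3, 4]

π[0] = 0
j=1 s[j]='d': π[1]=0 (border '')
j=2 s[j]='c': π[2]=1 (border 'c')
j=3 s[j]='e': k: 1→0; π[3]=0 (border '')
j=4 s[j]='e': π[4]=0 (border '')
j=5 s[j]='b': π[5]=0 (border '')
j=6 s[j]='a': π[6]=0 (border '')
j=7 s[j]='d': π[7]=0 (border '')
j=8 s[j]='e': π[8]=0 (border '')
j=9 s[j]='b': π[9]=0 (border '')
j=10 s[j]='b': π[10]=0 (border '')
j=11 s[j]='d': π[11]=0 (border '')
j=12 s[j]='d': π[12]=0 (border '')
j=13 s[j]='e': π[13]=0 (border '')
j=14 s[j]='c': π[14]=1 (border 'c')
j=15 s[j]='c': k: 1→0; π[15]=1 (border 'c')
j=16 s[j]='c': k: 1→0; π[16]=1 (border 'c')
j=17 s[j]='d': π[17]=2 (border 'cd')
j=18 s[j]='e': k: 2→0; π[18]=0 (border '')
j=19 s[j]='e': π[19]=0 (border '')
j=20 s[j]='b': π[20]=0 (border '')
j=21 s[j]='b': π[21]=0 (border '')
j=22 s[j]='c': π[22]=1 (border 'c')
j=23 s[j]='a': k: 1→0; π[23]=0 (border '')
j=24 s[j]='a': π[24]=0 (border '')
j=25 s[j]='e': π[25]=0 (border '')
j=26 s[j]='d': π[26]=0 (border '')
j=27 s[j]='e': π[27]=0 (border '')
j=28 s[j]='c': π[28]=1 (border 'c')
j=29 s[j]='a': k: 1→0; π[29]=0 (border '')
j=30 s[j]='b': π[30]=0 (border '')
j=31 s[j]='a': π[31]=0 (border '')
j=32 s[j]='e': π[32]=0 (border '')
j=33 s[j]='e': π[33]=0 (border '')
j=34 s[j]='e': π[34]=0 (border '')
j=35 s[j]='c': π[35]=1 (border 'c')
j=36 s[j]='d': π[36]=2 (border 'cd')
j=37 s[j]='c': π[37]=3 (border 'cdc')
j=38 s[j]='e': π[38]=4 (border 'cdce')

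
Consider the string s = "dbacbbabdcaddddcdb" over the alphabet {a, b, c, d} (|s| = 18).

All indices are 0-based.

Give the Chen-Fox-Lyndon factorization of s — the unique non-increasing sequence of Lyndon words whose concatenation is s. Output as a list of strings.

emit factor 1: 'd' (i=0, period=1)
emit factor 2: 'b' (i=1, period=1)
emit factor 3: 'acbb' (i=2, period=4)
emit factor 4: 'abdcaddddcdb' (i=6, period=12)

["d", "b", "acbb", "abdcaddddcdb"]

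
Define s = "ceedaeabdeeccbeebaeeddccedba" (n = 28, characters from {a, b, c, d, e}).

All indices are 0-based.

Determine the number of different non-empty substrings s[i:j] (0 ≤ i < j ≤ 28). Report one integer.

373

rank | idx | suffix
   0 |  27 | a
   1 |   6 | abdeeccbeebaeeddccedba
   2 |   4 | aeabdeeccbeebaeeddccedba
   3 |  17 | aeeddccedba
   4 |  26 | ba
   5 |  16 | baeeddccedba
   6 |   7 | bdeeccbeebaeeddccedba
   7 |  13 | beebaeeddccedba
   8 |  12 | cbeebaeeddccedba
   9 |  11 | ccbeebaeeddccedba
  10 |  22 | ccedba
  11 |  23 | cedba
  12 |   0 | ceedaeabdeeccbeebaeeddccedba
  13 |   3 | daeabdeeccbeebaeeddccedba
  14 |  25 | dba
  15 |  21 | dccedba
  16 |  20 | ddccedba
  17 |   8 | deeccbeebaeeddccedba
  18 |   5 | eabdeeccbeebaeeddccedba
  19 |  15 | ebaeeddccedba
  20 |  10 | eccbeebaeeddccedba
  21 |   2 | edaeabdeeccbeebaeeddccedba
  22 |  24 | edba
  23 |  19 | eddccedba
  24 |  14 | eebaeeddccedba
  25 |   9 | eeccbeebaeeddccedba
  26 |   1 | eedaeabdeeccbeebaeeddccedba
  27 |  18 | eeddccedba

SA = [27, 6, 4, 17, 26, 16, 7, 13, 12, 11, 22, 23, 0, 3, 25, 21, 20, 8, 5, 15, 10, 2, 24, 19, 14, 9, 1, 18]
rank  pair      lcp
   1  s[27:],s[6:]  1  'a'
   2  s[6:],s[4:]  1  'a'
   3  s[4:],s[17:]  2  'ae'
   4  s[17:],s[26:]  0  ''
   5  s[26:],s[16:]  2  'ba'
   6  s[16:],s[7:]  1  'b'
   7  s[7:],s[13:]  1  'b'
   8  s[13:],s[12:]  0  ''
   9  s[12:],s[11:]  1  'c'
  10  s[11:],s[22:]  2  'cc'
  11  s[22:],s[23:]  1  'c'
  12  s[23:],s[0:]  2  'ce'
  13  s[0:],s[3:]  0  ''
  14  s[3:],s[25:]  1  'd'
  15  s[25:],s[21:]  1  'd'
  16  s[21:],s[20:]  1  'd'
  17  s[20:],s[8:]  1  'd'
  18  s[8:],s[5:]  0  ''
  19  s[5:],s[15:]  1  'e'
  20  s[15:],s[10:]  1  'e'
  21  s[10:],s[2:]  1  'e'
  22  s[2:],s[24:]  2  'ed'
  23  s[24:],s[19:]  2  'ed'
  24  s[19:],s[14:]  1  'e'
  25  s[14:],s[9:]  2  'ee'
  26  s[9:],s[1:]  2  'ee'
  27  s[1:],s[18:]  3  'eed'

n(n+1)/2 = 28·29/2 = 406
Σ LCP = 0 + 1 + 1 + 2 + 0 + 2 + 1 + 1 + 0 + 1 + 2 + 1 + 2 + 0 + 1 + 1 + 1 + 1 + 0 + 1 + 1 + 1 + 2 + 2 + 1 + 2 + 2 + 3 = 33
distinct = 406 − 33 = 373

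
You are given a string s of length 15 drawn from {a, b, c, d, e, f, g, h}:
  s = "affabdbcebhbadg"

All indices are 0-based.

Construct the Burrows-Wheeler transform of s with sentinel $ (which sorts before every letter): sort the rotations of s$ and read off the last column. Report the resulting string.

gfb$hdaebbacfadb

rank  rotation          last
    0  $affabdbcebhbadg  g
    1  abdbcebhbadg$aff  f
    2  adg$affabdbcebhb  b
    3  affabdbcebhbadg$  $
    4  badg$affabdbcebh  h
    5  bcebhbadg$affabd  d
    6  bdbcebhbadg$affa  a
    7  bhbadg$affabdbce  e
    8  cebhbadg$affabdb  b
    9  dbcebhbadg$affab  b
   10  dg$affabdbcebhba  a
   11  ebhbadg$affabdbc  c
   12  fabdbcebhbadg$af  f
   13  ffabdbcebhbadg$a  a
   14  g$affabdbcebhbad  d
   15  hbadg$affabdbceb  b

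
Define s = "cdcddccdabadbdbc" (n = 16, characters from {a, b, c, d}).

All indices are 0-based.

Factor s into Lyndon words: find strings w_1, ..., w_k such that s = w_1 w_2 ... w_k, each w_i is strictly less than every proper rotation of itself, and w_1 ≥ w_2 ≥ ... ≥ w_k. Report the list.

emit factor 1: 'cdcdd' (i=0, period=5)
emit factor 2: 'ccd' (i=5, period=3)
emit factor 3: 'abadbdbc' (i=8, period=8)

["cdcdd", "ccd", "abadbdbc"]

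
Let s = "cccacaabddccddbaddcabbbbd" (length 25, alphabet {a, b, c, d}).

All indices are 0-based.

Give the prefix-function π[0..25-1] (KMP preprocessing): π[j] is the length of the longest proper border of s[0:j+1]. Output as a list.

π[0] = 0
j=1 s[j]='c': π[1]=1 (border 'c')
j=2 s[j]='c': π[2]=2 (border 'cc')
j=3 s[j]='a': k: 2→1→0; π[3]=0 (border '')
j=4 s[j]='c': π[4]=1 (border 'c')
j=5 s[j]='a': k: 1→0; π[5]=0 (border '')
j=6 s[j]='a': π[6]=0 (border '')
j=7 s[j]='b': π[7]=0 (border '')
j=8 s[j]='d': π[8]=0 (border '')
j=9 s[j]='d': π[9]=0 (border '')
j=10 s[j]='c': π[10]=1 (border 'c')
j=11 s[j]='c': π[11]=2 (border 'cc')
j=12 s[j]='d': k: 2→1→0; π[12]=0 (border '')
j=13 s[j]='d': π[13]=0 (border '')
j=14 s[j]='b': π[14]=0 (border '')
j=15 s[j]='a': π[15]=0 (border '')
j=16 s[j]='d': π[16]=0 (border '')
j=17 s[j]='d': π[17]=0 (border '')
j=18 s[j]='c': π[18]=1 (border 'c')
j=19 s[j]='a': k: 1→0; π[19]=0 (border '')
j=20 s[j]='b': π[20]=0 (border '')
j=21 s[j]='b': π[21]=0 (border '')
j=22 s[j]='b': π[22]=0 (border '')
j=23 s[j]='b': π[23]=0 (border '')
j=24 s[j]='d': π[24]=0 (border '')

[0, 1, 2, 0, 1, 0, 0, 0, 0, 0, 1, 2, 0, 0, 0, 0, 0, 0, 1, 0, 0, 0, 0, 0, 0]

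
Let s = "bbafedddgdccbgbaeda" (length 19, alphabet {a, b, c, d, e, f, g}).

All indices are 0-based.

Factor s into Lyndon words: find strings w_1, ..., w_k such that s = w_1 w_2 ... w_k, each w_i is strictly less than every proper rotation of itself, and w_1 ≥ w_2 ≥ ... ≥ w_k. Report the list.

["b", "b", "afedddgdccbgb", "aed", "a"]

emit factor 1: 'b' (i=0, period=1)
emit factor 2: 'b' (i=1, period=1)
emit factor 3: 'afedddgdccbgb' (i=2, period=13)
emit factor 4: 'aed' (i=15, period=3)
emit factor 5: 'a' (i=18, period=1)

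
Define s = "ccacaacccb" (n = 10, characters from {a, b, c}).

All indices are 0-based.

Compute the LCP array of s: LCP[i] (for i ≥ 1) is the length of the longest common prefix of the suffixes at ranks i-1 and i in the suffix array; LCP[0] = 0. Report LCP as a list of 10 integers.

[0, 1, 2, 0, 0, 2, 1, 1, 2, 2]

rank→(start, suffix):
  0 → (4, 'aacccb')
  1 → (2, 'acaacccb')
  2 → (5, 'acccb')
  3 → (9, 'b')
  4 → (3, 'caacccb')
  5 → (1, 'cacaacccb')
  6 → (8, 'cb')
  7 → (0, 'ccacaacccb')
  8 → (7, 'ccb')
  9 → (6, 'cccb')

SA = [4, 2, 5, 9, 3, 1, 8, 0, 7, 6]
[i] adj suffixes → lcp
  [1] 4/2 → 1 ('a')
  [2] 2/5 → 2 ('ac')
  [3] 5/9 → 0 ('')
  [4] 9/3 → 0 ('')
  [5] 3/1 → 2 ('ca')
  [6] 1/8 → 1 ('c')
  [7] 8/0 → 1 ('c')
  [8] 0/7 → 2 ('cc')
  [9] 7/6 → 2 ('cc')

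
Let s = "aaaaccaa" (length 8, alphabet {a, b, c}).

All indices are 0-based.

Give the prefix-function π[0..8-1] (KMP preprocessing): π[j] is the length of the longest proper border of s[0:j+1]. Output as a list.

π[0] = 0
j=1 s[j]='a': π[1]=1 (border 'a')
j=2 s[j]='a': π[2]=2 (border 'aa')
j=3 s[j]='a': π[3]=3 (border 'aaa')
j=4 s[j]='c': k: 3→2→1→0; π[4]=0 (border '')
j=5 s[j]='c': π[5]=0 (border '')
j=6 s[j]='a': π[6]=1 (border 'a')
j=7 s[j]='a': π[7]=2 (border 'aa')

[0, 1, 2, 3, 0, 0, 1, 2]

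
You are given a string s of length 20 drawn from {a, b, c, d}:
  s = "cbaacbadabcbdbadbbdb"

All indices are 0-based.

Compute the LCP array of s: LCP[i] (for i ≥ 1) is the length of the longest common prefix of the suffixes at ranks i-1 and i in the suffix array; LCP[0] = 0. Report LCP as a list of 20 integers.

[0, 1, 1, 1, 2, 0, 1, 2, 3, 1, 1, 1, 3, 0, 3, 2, 0, 1, 2, 2]

sorted suffixes:
  #0 SA[0]=2  'aacbadabcbdbadbbdb'
  #1 SA[1]=8  'abcbdbadbbdb'
  #2 SA[2]=3  'acbadabcbdbadbbdb'
  #3 SA[3]=6  'adabcbdbadbbdb'
  #4 SA[4]=14  'adbbdb'
  #5 SA[5]=19  'b'
  #6 SA[6]=1  'baacbadabcbdbadbbdb'
  #7 SA[7]=5  'badabcbdbadbbdb'
  #8 SA[8]=13  'badbbdb'
  #9 SA[9]=16  'bbdb'
  #10 SA[10]=9  'bcbdbadbbdb'
  #11 SA[11]=17  'bdb'
  #12 SA[12]=11  'bdbadbbdb'
  #13 SA[13]=0  'cbaacbadabcbdbadbbdb'
  #14 SA[14]=4  'cbadabcbdbadbbdb'
  #15 SA[15]=10  'cbdbadbbdb'
  #16 SA[16]=7  'dabcbdbadbbdb'
  #17 SA[17]=18  'db'
  #18 SA[18]=12  'dbadbbdb'
  #19 SA[19]=15  'dbbdb'

SA = [2, 8, 3, 6, 14, 19, 1, 5, 13, 16, 9, 17, 11, 0, 4, 10, 7, 18, 12, 15]
[i] adj suffixes → lcp
  [1] 2/8 → 1 ('a')
  [2] 8/3 → 1 ('a')
  [3] 3/6 → 1 ('a')
  [4] 6/14 → 2 ('ad')
  [5] 14/19 → 0 ('')
  [6] 19/1 → 1 ('b')
  [7] 1/5 → 2 ('ba')
  [8] 5/13 → 3 ('bad')
  [9] 13/16 → 1 ('b')
  [10] 16/9 → 1 ('b')
  [11] 9/17 → 1 ('b')
  [12] 17/11 → 3 ('bdb')
  [13] 11/0 → 0 ('')
  [14] 0/4 → 3 ('cba')
  [15] 4/10 → 2 ('cb')
  [16] 10/7 → 0 ('')
  [17] 7/18 → 1 ('d')
  [18] 18/12 → 2 ('db')
  [19] 12/15 → 2 ('db')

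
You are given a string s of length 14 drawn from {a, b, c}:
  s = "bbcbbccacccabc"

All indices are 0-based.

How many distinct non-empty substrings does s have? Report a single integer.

86

rank→(start, suffix):
  0 → (11, 'abc')
  1 → (7, 'acccabc')
  2 → (0, 'bbcbbccacccabc')
  3 → (3, 'bbccacccabc')
  4 → (12, 'bc')
  5 → (1, 'bcbbccacccabc')
  6 → (4, 'bccacccabc')
  7 → (13, 'c')
  8 → (10, 'cabc')
  9 → (6, 'cacccabc')
  10 → (2, 'cbbccacccabc')
  11 → (9, 'ccabc')
  12 → (5, 'ccacccabc')
  13 → (8, 'cccabc')

SA = [11, 7, 0, 3, 12, 1, 4, 13, 10, 6, 2, 9, 5, 8]
[i] adj suffixes → lcp
  [1] 11/7 → 1 ('a')
  [2] 7/0 → 0 ('')
  [3] 0/3 → 3 ('bbc')
  [4] 3/12 → 1 ('b')
  [5] 12/1 → 2 ('bc')
  [6] 1/4 → 2 ('bc')
  [7] 4/13 → 0 ('')
  [8] 13/10 → 1 ('c')
  [9] 10/6 → 2 ('ca')
  [10] 6/2 → 1 ('c')
  [11] 2/9 → 1 ('c')
  [12] 9/5 → 3 ('cca')
  [13] 5/8 → 2 ('cc')

n(n+1)/2 = 14·15/2 = 105
Σ LCP = 0 + 1 + 0 + 3 + 1 + 2 + 2 + 0 + 1 + 2 + 1 + 1 + 3 + 2 = 19
distinct = 105 − 19 = 86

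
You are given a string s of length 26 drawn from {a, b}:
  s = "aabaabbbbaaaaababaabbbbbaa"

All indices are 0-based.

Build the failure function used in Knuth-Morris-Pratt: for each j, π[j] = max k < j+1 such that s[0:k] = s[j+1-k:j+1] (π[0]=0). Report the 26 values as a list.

π[0] = 0
j=1 s[j]='a': π[1]=1 (border 'a')
j=2 s[j]='b': k: 1→0; π[2]=0 (border '')
j=3 s[j]='a': π[3]=1 (border 'a')
j=4 s[j]='a': π[4]=2 (border 'aa')
j=5 s[j]='b': π[5]=3 (border 'aab')
j=6 s[j]='b': k: 3→0; π[6]=0 (border '')
j=7 s[j]='b': π[7]=0 (border '')
j=8 s[j]='b': π[8]=0 (border '')
j=9 s[j]='a': π[9]=1 (border 'a')
j=10 s[j]='a': π[10]=2 (border 'aa')
j=11 s[j]='a': k: 2→1; π[11]=2 (border 'aa')
j=12 s[j]='a': k: 2→1; π[12]=2 (border 'aa')
j=13 s[j]='a': k: 2→1; π[13]=2 (border 'aa')
j=14 s[j]='b': π[14]=3 (border 'aab')
j=15 s[j]='a': π[15]=4 (border 'aaba')
j=16 s[j]='b': k: 4→1→0; π[16]=0 (border '')
j=17 s[j]='a': π[17]=1 (border 'a')
j=18 s[j]='a': π[18]=2 (border 'aa')
j=19 s[j]='b': π[19]=3 (border 'aab')
j=20 s[j]='b': k: 3→0; π[20]=0 (border '')
j=21 s[j]='b': π[21]=0 (border '')
j=22 s[j]='b': π[22]=0 (border '')
j=23 s[j]='b': π[23]=0 (border '')
j=24 s[j]='a': π[24]=1 (border 'a')
j=25 s[j]='a': π[25]=2 (border 'aa')

[0, 1, 0, 1, 2, 3, 0, 0, 0, 1, 2, 2, 2, 2, 3, 4, 0, 1, 2, 3, 0, 0, 0, 0, 1, 2]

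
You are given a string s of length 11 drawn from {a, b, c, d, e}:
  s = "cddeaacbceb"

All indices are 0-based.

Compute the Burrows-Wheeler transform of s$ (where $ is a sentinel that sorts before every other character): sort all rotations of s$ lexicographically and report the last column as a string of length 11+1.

beaeca$bcddc

rank  rotation      last
    0  $cddeaacbceb  b
    1  aacbceb$cdde  e
    2  acbceb$cddea  a
    3  b$cddeaacbce  e
    4  bceb$cddeaac  c
    5  cbceb$cddeaa  a
    6  cddeaacbceb$  $
    7  ceb$cddeaacb  b
    8  ddeaacbceb$c  c
    9  deaacbceb$cd  d
   10  eaacbceb$cdd  d
   11  eb$cddeaacbc  c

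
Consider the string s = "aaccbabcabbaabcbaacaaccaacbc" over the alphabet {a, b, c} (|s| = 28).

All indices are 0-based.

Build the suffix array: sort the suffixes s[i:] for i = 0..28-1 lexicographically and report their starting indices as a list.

[11, 16, 23, 19, 0, 8, 5, 12, 17, 24, 20, 1, 10, 15, 4, 9, 26, 6, 13, 27, 22, 18, 7, 14, 3, 25, 21, 2]

rank | idx | suffix
   0 |  11 | aabcbaacaaccaacbc
   1 |  16 | aacaaccaacbc
   2 |  23 | aacbc
   3 |  19 | aaccaacbc
   4 |   0 | aaccbabcabbaabcbaacaaccaacbc
   5 |   8 | abbaabcbaacaaccaacbc
   6 |   5 | abcabbaabcbaacaaccaacbc
   7 |  12 | abcbaacaaccaacbc
   8 |  17 | acaaccaacbc
   9 |  24 | acbc
  10 |  20 | accaacbc
  11 |   1 | accbabcabbaabcbaacaaccaacbc
  12 |  10 | baabcbaacaaccaacbc
  13 |  15 | baacaaccaacbc
  14 |   4 | babcabbaabcbaacaaccaacbc
  15 |   9 | bbaabcbaacaaccaacbc
  16 |  26 | bc
  17 |   6 | bcabbaabcbaacaaccaacbc
  18 |  13 | bcbaacaaccaacbc
  19 |  27 | c
  20 |  22 | caacbc
  21 |  18 | caaccaacbc
  22 |   7 | cabbaabcbaacaaccaacbc
  23 |  14 | cbaacaaccaacbc
  24 |   3 | cbabcabbaabcbaacaaccaacbc
  25 |  25 | cbc
  26 |  21 | ccaacbc
  27 |   2 | ccbabcabbaabcbaacaaccaacbc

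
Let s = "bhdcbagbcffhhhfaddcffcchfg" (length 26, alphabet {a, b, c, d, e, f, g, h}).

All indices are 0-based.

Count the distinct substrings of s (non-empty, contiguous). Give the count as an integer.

rank→(start, suffix):
  0 → (15, 'addcffcchfg')
  1 → (5, 'agbcffhhhfaddcffcchfg')
  2 → (4, 'bagbcffhhhfaddcffcchfg')
  3 → (7, 'bcffhhhfaddcffcchfg')
  4 → (0, 'bhdcbagbcffhhhfaddcffcchfg')
  5 → (3, 'cbagbcffhhhfaddcffcchfg')
  6 → (21, 'cchfg')
  7 → (18, 'cffcchfg')
  8 → (8, 'cffhhhfaddcffcchfg')
  9 → (22, 'chfg')
  10 → (2, 'dcbagbcffhhhfaddcffcchfg')
  11 → (17, 'dcffcchfg')
  12 → (16, 'ddcffcchfg')
  13 → (14, 'faddcffcchfg')
  14 → (20, 'fcchfg')
  15 → (19, 'ffcchfg')
  16 → (9, 'ffhhhfaddcffcchfg')
  17 → (24, 'fg')
  18 → (10, 'fhhhfaddcffcchfg')
  19 → (25, 'g')
  20 → (6, 'gbcffhhhfaddcffcchfg')
  21 → (1, 'hdcbagbcffhhhfaddcffcchfg')
  22 → (13, 'hfaddcffcchfg')
  23 → (23, 'hfg')
  24 → (12, 'hhfaddcffcchfg')
  25 → (11, 'hhhfaddcffcchfg')

SA = [15, 5, 4, 7, 0, 3, 21, 18, 8, 22, 2, 17, 16, 14, 20, 19, 9, 24, 10, 25, 6, 1, 13, 23, 12, 11]
i: (SA[i-1],SA[i]) lcp shared
  1: (15,5) 1 'a'
  2: (5,4) 0 ''
  3: (4,7) 1 'b'
  4: (7,0) 1 'b'
  5: (0,3) 0 ''
  6: (3,21) 1 'c'
  7: (21,18) 1 'c'
  8: (18,8) 3 'cff'
  9: (8,22) 1 'c'
  10: (22,2) 0 ''
  11: (2,17) 2 'dc'
  12: (17,16) 1 'd'
  13: (16,14) 0 ''
  14: (14,20) 1 'f'
  15: (20,19) 1 'f'
  16: (19,9) 2 'ff'
  17: (9,24) 1 'f'
  18: (24,10) 1 'f'
  19: (10,25) 0 ''
  20: (25,6) 1 'g'
  21: (6,1) 0 ''
  22: (1,13) 1 'h'
  23: (13,23) 2 'hf'
  24: (23,12) 1 'h'
  25: (12,11) 2 'hh'

n(n+1)/2 = 26·27/2 = 351
Σ LCP = 0 + 1 + 0 + 1 + 1 + 0 + 1 + 1 + 3 + 1 + 0 + 2 + 1 + 0 + 1 + 1 + 2 + 1 + 1 + 0 + 1 + 0 + 1 + 2 + 1 + 2 = 25
distinct = 351 − 25 = 326

326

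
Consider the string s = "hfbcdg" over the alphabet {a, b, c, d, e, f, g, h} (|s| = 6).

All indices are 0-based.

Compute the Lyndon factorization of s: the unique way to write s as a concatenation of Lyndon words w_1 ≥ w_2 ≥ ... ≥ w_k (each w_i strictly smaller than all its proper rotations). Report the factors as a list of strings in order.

["h", "f", "bcdg"]

emit factor 1: 'h' (i=0, period=1)
emit factor 2: 'f' (i=1, period=1)
emit factor 3: 'bcdg' (i=2, period=4)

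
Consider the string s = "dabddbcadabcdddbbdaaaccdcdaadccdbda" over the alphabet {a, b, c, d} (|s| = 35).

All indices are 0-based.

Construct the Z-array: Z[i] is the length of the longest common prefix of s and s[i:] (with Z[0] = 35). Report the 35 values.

[35, 0, 0, 1, 1, 0, 0, 0, 3, 0, 0, 0, 1, 1, 1, 0, 0, 2, 0, 0, 0, 0, 0, 1, 0, 2, 0, 0, 1, 0, 0, 1, 0, 2, 0]

Z[0]=35
i=1: outside box; Z[1]=0
i=2: outside box; Z[2]=0
i=3: outside box; Z[3]=1 extend→box=[3,4)
i=4: outside box; Z[4]=1 extend→box=[4,5)
i=5: outside box; Z[5]=0
i=6: outside box; Z[6]=0
i=7: outside box; Z[7]=0
i=8: outside box; Z[8]=3 extend→box=[8,11)
i=9: min(r-i=2, Z[1]=0)=0; Z[9]=0
i=10: min(r-i=1, Z[2]=0)=0; Z[10]=0
i=11: outside box; Z[11]=0
i=12: outside box; Z[12]=1 extend→box=[12,13)
i=13: outside box; Z[13]=1 extend→box=[13,14)
i=14: outside box; Z[14]=1 extend→box=[14,15)
i=15: outside box; Z[15]=0
i=16: outside box; Z[16]=0
i=17: outside box; Z[17]=2 extend→box=[17,19)
i=18: min(r-i=1, Z[1]=0)=0; Z[18]=0
i=19: outside box; Z[19]=0
i=20: outside box; Z[20]=0
i=21: outside box; Z[21]=0
i=22: outside box; Z[22]=0
i=23: outside box; Z[23]=1 extend→box=[23,24)
i=24: outside box; Z[24]=0
i=25: outside box; Z[25]=2 extend→box=[25,27)
i=26: min(r-i=1, Z[1]=0)=0; Z[26]=0
i=27: outside box; Z[27]=0
i=28: outside box; Z[28]=1 extend→box=[28,29)
i=29: outside box; Z[29]=0
i=30: outside box; Z[30]=0
i=31: outside box; Z[31]=1 extend→box=[31,32)
i=32: outside box; Z[32]=0
i=33: outside box; Z[33]=2 extend→box=[33,35)
i=34: min(r-i=1, Z[1]=0)=0; Z[34]=0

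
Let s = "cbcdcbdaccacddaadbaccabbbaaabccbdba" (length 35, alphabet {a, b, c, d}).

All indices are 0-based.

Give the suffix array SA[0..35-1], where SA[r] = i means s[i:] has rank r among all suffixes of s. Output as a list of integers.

rank→(start, suffix):
  0 → (34, 'a')
  1 → (25, 'aaabccbdba')
  2 → (26, 'aabccbdba')
  3 → (14, 'aadbaccabbbaaabccbdba')
  4 → (21, 'abbbaaabccbdba')
  5 → (27, 'abccbdba')
  6 → (18, 'accabbbaaabccbdba')
  7 → (7, 'accacddaadbaccabbbaaabccbdba')
  8 → (10, 'acddaadbaccabbbaaabccbdba')
  9 → (15, 'adbaccabbbaaabccbdba')
  10 → (33, 'ba')
  11 → (24, 'baaabccbdba')
  12 → (17, 'baccabbbaaabccbdba')
  13 → (23, 'bbaaabccbdba')
  14 → (22, 'bbbaaabccbdba')
  15 → (28, 'bccbdba')
  16 → (1, 'bcdcbdaccacddaadbaccabbbaaabccbdba')
  17 → (5, 'bdaccacddaadbaccabbbaaabccbdba')
  18 → (31, 'bdba')
  19 → (20, 'cabbbaaabccbdba')
  20 → (9, 'cacddaadbaccabbbaaabccbdba')
  21 → (0, 'cbcdcbdaccacddaadbaccabbbaaabccbdba')
  22 → (4, 'cbdaccacddaadbaccabbbaaabccbdba')
  23 → (30, 'cbdba')
  24 → (19, 'ccabbbaaabccbdba')
  25 → (8, 'ccacddaadbaccabbbaaabccbdba')
  26 → (29, 'ccbdba')
  27 → (2, 'cdcbdaccacddaadbaccabbbaaabccbdba')
  28 → (11, 'cddaadbaccabbbaaabccbdba')
  29 → (13, 'daadbaccabbbaaabccbdba')
  30 → (6, 'daccacddaadbaccabbbaaabccbdba')
  31 → (32, 'dba')
  32 → (16, 'dbaccabbbaaabccbdba')
  33 → (3, 'dcbdaccacddaadbaccabbbaaabccbdba')
  34 → (12, 'ddaadbaccabbbaaabccbdba')

[34, 25, 26, 14, 21, 27, 18, 7, 10, 15, 33, 24, 17, 23, 22, 28, 1, 5, 31, 20, 9, 0, 4, 30, 19, 8, 29, 2, 11, 13, 6, 32, 16, 3, 12]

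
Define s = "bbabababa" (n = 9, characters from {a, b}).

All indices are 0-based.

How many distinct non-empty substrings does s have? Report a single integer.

rank | idx | suffix
   0 |   8 | a
   1 |   6 | aba
   2 |   4 | ababa
   3 |   2 | abababa
   4 |   7 | ba
   5 |   5 | baba
   6 |   3 | bababa
   7 |   1 | babababa
   8 |   0 | bbabababa

SA = [8, 6, 4, 2, 7, 5, 3, 1, 0]
rank  pair      lcp
   1  s[8:],s[6:]  1  'a'
   2  s[6:],s[4:]  3  'aba'
   3  s[4:],s[2:]  5  'ababa'
   4  s[2:],s[7:]  0  ''
   5  s[7:],s[5:]  2  'ba'
   6  s[5:],s[3:]  4  'baba'
   7  s[3:],s[1:]  6  'bababa'
   8  s[1:],s[0:]  1  'b'

n(n+1)/2 = 9·10/2 = 45
Σ LCP = 0 + 1 + 3 + 5 + 0 + 2 + 4 + 6 + 1 = 22
distinct = 45 − 22 = 23

23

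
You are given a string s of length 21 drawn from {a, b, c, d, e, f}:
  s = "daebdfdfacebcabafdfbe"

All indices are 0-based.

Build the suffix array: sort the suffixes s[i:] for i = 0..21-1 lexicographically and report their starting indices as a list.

[13, 8, 1, 15, 14, 11, 3, 19, 12, 9, 0, 6, 17, 4, 20, 10, 2, 7, 18, 5, 16]

rank | idx | suffix
   0 |  13 | abafdfbe
   1 |   8 | acebcabafdfbe
   2 |   1 | aebdfdfacebcabafdfbe
   3 |  15 | afdfbe
   4 |  14 | bafdfbe
   5 |  11 | bcabafdfbe
   6 |   3 | bdfdfacebcabafdfbe
   7 |  19 | be
   8 |  12 | cabafdfbe
   9 |   9 | cebcabafdfbe
  10 |   0 | daebdfdfacebcabafdfbe
  11 |   6 | dfacebcabafdfbe
  12 |  17 | dfbe
  13 |   4 | dfdfacebcabafdfbe
  14 |  20 | e
  15 |  10 | ebcabafdfbe
  16 |   2 | ebdfdfacebcabafdfbe
  17 |   7 | facebcabafdfbe
  18 |  18 | fbe
  19 |   5 | fdfacebcabafdfbe
  20 |  16 | fdfbe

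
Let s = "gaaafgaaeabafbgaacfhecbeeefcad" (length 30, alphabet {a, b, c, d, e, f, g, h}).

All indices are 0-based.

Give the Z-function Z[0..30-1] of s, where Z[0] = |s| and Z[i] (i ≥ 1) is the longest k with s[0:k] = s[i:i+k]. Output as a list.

Z[0]=30
i=1: outside box; Z[1]=0
i=2: outside box; Z[2]=0
i=3: outside box; Z[3]=0
i=4: outside box; Z[4]=0
i=5: outside box; Z[5]=3 extend→box=[5,8)
i=6: min(r-i=2, Z[1]=0)=0; Z[6]=0
i=7: min(r-i=1, Z[2]=0)=0; Z[7]=0
i=8: outside box; Z[8]=0
i=9: outside box; Z[9]=0
i=10: outside box; Z[10]=0
i=11: outside box; Z[11]=0
i=12: outside box; Z[12]=0
i=13: outside box; Z[13]=0
i=14: outside box; Z[14]=3 extend→box=[14,17)
i=15: min(r-i=2, Z[1]=0)=0; Z[15]=0
i=16: min(r-i=1, Z[2]=0)=0; Z[16]=0
i=17: outside box; Z[17]=0
i=18: outside box; Z[18]=0
i=19: outside box; Z[19]=0
i=20: outside box; Z[20]=0
i=21: outside box; Z[21]=0
i=22: outside box; Z[22]=0
i=23: outside box; Z[23]=0
i=24: outside box; Z[24]=0
i=25: outside box; Z[25]=0
i=26: outside box; Z[26]=0
i=27: outside box; Z[27]=0
i=28: outside box; Z[28]=0
i=29: outside box; Z[29]=0

[30, 0, 0, 0, 0, 3, 0, 0, 0, 0, 0, 0, 0, 0, 3, 0, 0, 0, 0, 0, 0, 0, 0, 0, 0, 0, 0, 0, 0, 0]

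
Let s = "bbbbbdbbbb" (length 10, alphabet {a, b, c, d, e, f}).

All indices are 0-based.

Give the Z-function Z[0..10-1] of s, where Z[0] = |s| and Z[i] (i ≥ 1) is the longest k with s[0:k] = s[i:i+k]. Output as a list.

Z[0]=10
i=1: fresh scan; Z[1]=4 scan→box=[1,5)
i=2: min(r-i=3, Z[1]=4)=3; Z[2]=3
i=3: min(r-i=2, Z[2]=3)=2; Z[3]=2
i=4: min(r-i=1, Z[3]=2)=1; Z[4]=1
i=5: fresh scan; Z[5]=0
i=6: fresh scan; Z[6]=4 scan→box=[6,10)
i=7: min(r-i=3, Z[1]=4)=3; Z[7]=3
i=8: min(r-i=2, Z[2]=3)=2; Z[8]=2
i=9: min(r-i=1, Z[3]=2)=1; Z[9]=1

[10, 4, 3, 2, 1, 0, 4, 3, 2, 1]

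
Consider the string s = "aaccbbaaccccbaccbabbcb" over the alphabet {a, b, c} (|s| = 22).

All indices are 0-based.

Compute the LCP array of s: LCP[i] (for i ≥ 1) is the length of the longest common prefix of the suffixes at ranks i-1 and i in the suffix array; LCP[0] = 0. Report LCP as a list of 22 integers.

rank | idx | suffix
   0 |   0 | aaccbbaaccccbaccbabbcb
   1 |   6 | aaccccbaccbabbcb
   2 |  17 | abbcb
   3 |  13 | accbabbcb
   4 |   1 | accbbaaccccbaccbabbcb
   5 |   7 | accccbaccbabbcb
   6 |  21 | b
   7 |   5 | baaccccbaccbabbcb
   8 |  16 | babbcb
   9 |  12 | baccbabbcb
  10 |   4 | bbaaccccbaccbabbcb
  11 |  18 | bbcb
  12 |  19 | bcb
  13 |  20 | cb
  14 |  15 | cbabbcb
  15 |  11 | cbaccbabbcb
  16 |   3 | cbbaaccccbaccbabbcb
  17 |  14 | ccbabbcb
  18 |  10 | ccbaccbabbcb
  19 |   2 | ccbbaaccccbaccbabbcb
  20 |   9 | cccbaccbabbcb
  21 |   8 | ccccbaccbabbcb

SA = [0, 6, 17, 13, 1, 7, 21, 5, 16, 12, 4, 18, 19, 20, 15, 11, 3, 14, 10, 2, 9, 8]
rank  pair      lcp
   1  s[0:],s[6:]  4  'aacc'
   2  s[6:],s[17:]  1  'a'
   3  s[17:],s[13:]  1  'a'
   4  s[13:],s[1:]  4  'accb'
   5  s[1:],s[7:]  3  'acc'
   6  s[7:],s[21:]  0  ''
   7  s[21:],s[5:]  1  'b'
   8  s[5:],s[16:]  2  'ba'
   9  s[16:],s[12:]  2  'ba'
  10  s[12:],s[4:]  1  'b'
  11  s[4:],s[18:]  2  'bb'
  12  s[18:],s[19:]  1  'b'
  13  s[19:],s[20:]  0  ''
  14  s[20:],s[15:]  2  'cb'
  15  s[15:],s[11:]  3  'cba'
  16  s[11:],s[3:]  2  'cb'
  17  s[3:],s[14:]  1  'c'
  18  s[14:],s[10:]  4  'ccba'
  19  s[10:],s[2:]  3  'ccb'
  20  s[2:],s[9:]  2  'cc'
  21  s[9:],s[8:]  3  'ccc'

[0, 4, 1, 1, 4, 3, 0, 1, 2, 2, 1, 2, 1, 0, 2, 3, 2, 1, 4, 3, 2, 3]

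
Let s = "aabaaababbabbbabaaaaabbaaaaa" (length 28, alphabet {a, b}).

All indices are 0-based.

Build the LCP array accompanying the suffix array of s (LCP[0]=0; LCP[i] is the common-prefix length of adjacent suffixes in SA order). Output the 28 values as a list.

[0, 1, 2, 3, 4, 5, 4, 3, 4, 2, 4, 3, 1, 5, 3, 2, 4, 3, 0, 6, 4, 2, 3, 4, 1, 3, 4, 2]

sorted suffixes:
  #0 SA[0]=27  'a'
  #1 SA[1]=26  'aa'
  #2 SA[2]=25  'aaa'
  #3 SA[3]=24  'aaaa'
  #4 SA[4]=23  'aaaaa'
  #5 SA[5]=16  'aaaaabbaaaaa'
  #6 SA[6]=17  'aaaabbaaaaa'
  #7 SA[7]=3  'aaababbabbbabaaaaabbaaaaa'
  #8 SA[8]=18  'aaabbaaaaa'
  #9 SA[9]=0  'aabaaababbabbbabaaaaabbaaaaa'
  #10 SA[10]=4  'aababbabbbabaaaaabbaaaaa'
  #11 SA[11]=19  'aabbaaaaa'
  #12 SA[12]=14  'abaaaaabbaaaaa'
  #13 SA[13]=1  'abaaababbabbbabaaaaabbaaaaa'
  #14 SA[14]=5  'ababbabbbabaaaaabbaaaaa'
  #15 SA[15]=20  'abbaaaaa'
  #16 SA[16]=7  'abbabbbabaaaaabbaaaaa'
  #17 SA[17]=10  'abbbabaaaaabbaaaaa'
  #18 SA[18]=22  'baaaaa'
  #19 SA[19]=15  'baaaaabbaaaaa'
  #20 SA[20]=2  'baaababbabbbabaaaaabbaaaaa'
  #21 SA[21]=13  'babaaaaabbaaaaa'
  #22 SA[22]=6  'babbabbbabaaaaabbaaaaa'
  #23 SA[23]=9  'babbbabaaaaabbaaaaa'
  #24 SA[24]=21  'bbaaaaa'
  #25 SA[25]=12  'bbabaaaaabbaaaaa'
  #26 SA[26]=8  'bbabbbabaaaaabbaaaaa'
  #27 SA[27]=11  'bbbabaaaaabbaaaaa'

SA = [27, 26, 25, 24, 23, 16, 17, 3, 18, 0, 4, 19, 14, 1, 5, 20, 7, 10, 22, 15, 2, 13, 6, 9, 21, 12, 8, 11]
i: (SA[i-1],SA[i]) lcp shared
  1: (27,26) 1 'a'
  2: (26,25) 2 'aa'
  3: (25,24) 3 'aaa'
  4: (24,23) 4 'aaaa'
  5: (23,16) 5 'aaaaa'
  6: (16,17) 4 'aaaa'
  7: (17,3) 3 'aaa'
  8: (3,18) 4 'aaab'
  9: (18,0) 2 'aa'
  10: (0,4) 4 'aaba'
  11: (4,19) 3 'aab'
  12: (19,14) 1 'a'
  13: (14,1) 5 'abaaa'
  14: (1,5) 3 'aba'
  15: (5,20) 2 'ab'
  16: (20,7) 4 'abba'
  17: (7,10) 3 'abb'
  18: (10,22) 0 ''
  19: (22,15) 6 'baaaaa'
  20: (15,2) 4 'baaa'
  21: (2,13) 2 'ba'
  22: (13,6) 3 'bab'
  23: (6,9) 4 'babb'
  24: (9,21) 1 'b'
  25: (21,12) 3 'bba'
  26: (12,8) 4 'bbab'
  27: (8,11) 2 'bb'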